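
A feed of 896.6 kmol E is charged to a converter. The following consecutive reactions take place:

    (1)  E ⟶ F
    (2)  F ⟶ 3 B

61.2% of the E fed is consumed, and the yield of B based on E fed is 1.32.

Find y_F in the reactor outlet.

0.0915

Conversion of E: E consumed = 1ξ₁ = 0.612 × 896.6 → ξ₁ = 548.7 kmol.
Yield of B: 3ξ₂ / 896.6 = 1.32 → ξ₂ = 394.5 kmol.
Outlet amounts (n = n₀ + Σ ν·ξ):
  E: 896.6 − 1(548.7) = 347.9
  F: 0 + 1(548.7) − 1(394.5) = 154.2
  B: 0 + 3(394.5) = 1184
Total out = 1686 kmol; y_F = 154.2 / 1686 = 0.09149.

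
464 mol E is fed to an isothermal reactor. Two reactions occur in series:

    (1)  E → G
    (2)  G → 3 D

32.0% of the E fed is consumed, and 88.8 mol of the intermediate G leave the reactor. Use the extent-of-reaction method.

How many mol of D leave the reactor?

Conversion of E: E consumed = 1ξ₁ = 0.32 × 464 → ξ₁ = 148.5 mol.
G balance: n_G = 0 + 1ξ₁ − 1ξ₂ = 88.8 → ξ₂ = (1·148.5 − 88.8)/1 = 59.68 mol.
Outlet amounts (n = n₀ + Σ ν·ξ):
  E: 464 − 1(148.5) = 315.5
  G: 0 + 1(148.5) − 1(59.68) = 88.8
  D: 0 + 3(59.68) = 179

179 mol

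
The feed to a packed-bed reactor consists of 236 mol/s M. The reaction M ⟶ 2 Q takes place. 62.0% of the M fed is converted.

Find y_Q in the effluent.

M reacted = 0.62 × 236 = 146.3 mol/s; ν_M = −1, so ξ = 146.3/1 = 146.3 mol/s.
Outlet amounts (n = n₀ + ν ξ):
  M: 236 − 1(146.3) = 89.68
  Q: 0 + 2(146.3) = 292.6
Total out = 382.3 mol/s; y_Q = 292.6 / 382.3 = 0.7654.

0.765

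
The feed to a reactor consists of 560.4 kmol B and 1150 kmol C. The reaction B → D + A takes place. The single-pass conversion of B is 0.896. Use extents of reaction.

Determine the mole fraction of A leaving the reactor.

0.227

B reacted = 0.896 × 560.4 = 502.1 kmol; ν_B = −1, so ξ = 502.1/1 = 502.1 kmol.
Outlet amounts (n = n₀ + ν ξ):
  B: 560.4 − 1(502.1) = 58.28
  D: 0 + 1(502.1) = 502.1
  A: 0 + 1(502.1) = 502.1
  C: 1150 (inert)
Total out = 2213 kmol; y_A = 502.1 / 2213 = 0.2269.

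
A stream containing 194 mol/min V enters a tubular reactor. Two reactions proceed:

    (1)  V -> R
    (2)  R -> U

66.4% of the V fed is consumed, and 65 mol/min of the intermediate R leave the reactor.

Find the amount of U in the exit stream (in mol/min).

63.8 mol/min

Conversion of V: V consumed = 1ξ₁ = 0.664 × 194 → ξ₁ = 128.8 mol/min.
R balance: n_R = 0 + 1ξ₁ − 1ξ₂ = 65 → ξ₂ = (1·128.8 − 65)/1 = 63.82 mol/min.
Outlet amounts (n = n₀ + Σ ν·ξ):
  V: 194 − 1(128.8) = 65.18
  R: 0 + 1(128.8) − 1(63.82) = 65
  U: 0 + 1(63.82) = 63.82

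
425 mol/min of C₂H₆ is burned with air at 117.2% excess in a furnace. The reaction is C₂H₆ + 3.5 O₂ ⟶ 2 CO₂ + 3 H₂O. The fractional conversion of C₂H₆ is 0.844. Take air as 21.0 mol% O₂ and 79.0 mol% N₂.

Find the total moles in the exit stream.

16000 mol/min

Stoichiometric O₂ = 3.5 × 425 = 1488 mol/min; O₂ fed = 1488 × 2.172 = 3231 mol/min.
N₂ fed = 3231 × 79/21 = 12150 mol/min.
Fuel reacted = 0.844 × 425 → ξ = 358.7 mol/min.
Outlet (n = n₀ + ν ξ):
  C₂H₆: 425 − 1(358.7) = 66.3
  O₂: 3231 − 3.5(358.7) = 1975
  N₂: 12150 (inert)
  CO₂: 0 + 2(358.7) = 717.4
  H₂O: 0 + 3(358.7) = 1076
Total out = 66.3 + 1975 + 12150 + 717.4 + 1076 = 15990 mol/min.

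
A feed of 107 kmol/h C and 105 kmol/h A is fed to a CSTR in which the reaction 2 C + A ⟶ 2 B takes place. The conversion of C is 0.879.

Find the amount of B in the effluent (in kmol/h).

94.1 kmol/h

C reacted = 0.879 × 107 = 94.05 kmol/h; ν_C = −2, so ξ = 94.05/2 = 47.03 kmol/h.
Outlet amounts (n = n₀ + ν ξ):
  C: 107 − 2(47.03) = 12.95
  A: 105 − 1(47.03) = 57.97
  B: 0 + 2(47.03) = 94.05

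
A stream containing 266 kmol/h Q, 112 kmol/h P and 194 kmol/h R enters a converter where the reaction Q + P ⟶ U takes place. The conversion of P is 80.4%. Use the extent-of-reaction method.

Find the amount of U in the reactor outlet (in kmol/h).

90 kmol/h

P reacted = 0.804 × 112 = 90.05 kmol/h; ν_P = −1, so ξ = 90.05/1 = 90.05 kmol/h.
Outlet amounts (n = n₀ + ν ξ):
  Q: 266 − 1(90.05) = 176
  P: 112 − 1(90.05) = 21.95
  U: 0 + 1(90.05) = 90.05
  R: 194 (inert)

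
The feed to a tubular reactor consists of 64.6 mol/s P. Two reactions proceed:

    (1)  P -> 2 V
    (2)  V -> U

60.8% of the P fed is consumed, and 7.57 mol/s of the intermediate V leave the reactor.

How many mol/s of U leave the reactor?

71 mol/s

Conversion of P: P consumed = 1ξ₁ = 0.608 × 64.6 → ξ₁ = 39.28 mol/s.
V balance: n_V = 0 + 2ξ₁ − 1ξ₂ = 7.57 → ξ₂ = (2·39.28 − 7.57)/1 = 70.98 mol/s.
Outlet amounts (n = n₀ + Σ ν·ξ):
  P: 64.6 − 1(39.28) = 25.32
  V: 0 + 2(39.28) − 1(70.98) = 7.57
  U: 0 + 1(70.98) = 70.98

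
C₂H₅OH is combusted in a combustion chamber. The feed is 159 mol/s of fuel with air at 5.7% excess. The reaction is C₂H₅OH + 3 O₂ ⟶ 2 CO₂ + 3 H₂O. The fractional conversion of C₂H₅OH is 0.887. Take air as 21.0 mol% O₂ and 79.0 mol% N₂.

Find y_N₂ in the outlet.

0.702

Stoichiometric O₂ = 3 × 159 = 477 mol/s; O₂ fed = 477 × 1.057 = 504.2 mol/s.
N₂ fed = 504.2 × 79/21 = 1897 mol/s.
Fuel reacted = 0.887 × 159 → ξ = 141 mol/s.
Outlet (n = n₀ + ν ξ):
  C₂H₅OH: 159 − 1(141) = 17.97
  O₂: 504.2 − 3(141) = 81.09
  N₂: 1897 (inert)
  CO₂: 0 + 2(141) = 282.1
  H₂O: 0 + 3(141) = 423.1
Total out = 2701 mol/s; y_N₂ = 1897 / 2701 = 0.7022.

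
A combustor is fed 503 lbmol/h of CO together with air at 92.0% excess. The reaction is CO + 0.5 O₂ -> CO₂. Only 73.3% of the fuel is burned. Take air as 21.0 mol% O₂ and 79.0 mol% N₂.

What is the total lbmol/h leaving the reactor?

2620 lbmol/h

Stoichiometric O₂ = 0.5 × 503 = 251.5 lbmol/h; O₂ fed = 251.5 × 1.920 = 482.9 lbmol/h.
N₂ fed = 482.9 × 79/21 = 1817 lbmol/h.
Fuel reacted = 0.733 × 503 → ξ = 368.7 lbmol/h.
Outlet (n = n₀ + ν ξ):
  CO: 503 − 1(368.7) = 134.3
  O₂: 482.9 − 0.5(368.7) = 298.5
  N₂: 1817 (inert)
  CO₂: 0 + 1(368.7) = 368.7
Total out = 134.3 + 298.5 + 1817 + 368.7 = 2618 lbmol/h.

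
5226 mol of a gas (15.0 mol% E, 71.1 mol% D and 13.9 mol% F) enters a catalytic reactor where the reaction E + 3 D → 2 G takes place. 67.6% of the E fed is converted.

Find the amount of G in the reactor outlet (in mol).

1060 mol

E reacted = 0.676 × 783.9 = 529.9 mol; ν_E = −1, so ξ = 529.9/1 = 529.9 mol.
Outlet amounts (n = n₀ + ν ξ):
  E: 783.9 − 1(529.9) = 254
  D: 3716 − 3(529.9) = 2126
  G: 0 + 2(529.9) = 1060
  F: 726.4 (inert)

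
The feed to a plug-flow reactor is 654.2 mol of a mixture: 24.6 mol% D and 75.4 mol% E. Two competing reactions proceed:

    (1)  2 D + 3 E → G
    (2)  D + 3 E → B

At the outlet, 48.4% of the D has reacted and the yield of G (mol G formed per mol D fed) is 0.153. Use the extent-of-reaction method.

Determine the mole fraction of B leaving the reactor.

Yield of G: 1ξ₁ / 160.9 = 0.153 → ξ₁ = 24.62 mol.
Conversion of D: 2ξ₁ + 1ξ₂ = 0.484 × 160.9 = 77.89 → ξ₂ = 28.65 mol.
Outlet amounts (n = n₀ + Σ ν·ξ):
  D: 160.9 − 2(24.62) − 1(28.65) = 83.04
  E: 493.3 − 3(24.62) − 3(28.65) = 333.5
  G: 0 + 1(24.62) = 24.62
  B: 0 + 1(28.65) = 28.65
Total out = 469.8 mol; y_B = 28.65 / 469.8 = 0.06098.

0.061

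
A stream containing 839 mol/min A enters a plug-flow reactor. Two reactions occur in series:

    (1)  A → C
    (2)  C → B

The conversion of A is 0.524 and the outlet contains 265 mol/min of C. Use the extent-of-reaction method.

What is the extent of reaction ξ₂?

ξ₂ = 175 mol/min

Conversion of A: A consumed = 1ξ₁ = 0.524 × 839 → ξ₁ = 439.6 mol/min.
C balance: n_C = 0 + 1ξ₁ − 1ξ₂ = 265 → ξ₂ = (1·439.6 − 265)/1 = 174.6 mol/min.
Outlet amounts (n = n₀ + Σ ν·ξ):
  A: 839 − 1(439.6) = 399.4
  C: 0 + 1(439.6) − 1(174.6) = 265
  B: 0 + 1(174.6) = 174.6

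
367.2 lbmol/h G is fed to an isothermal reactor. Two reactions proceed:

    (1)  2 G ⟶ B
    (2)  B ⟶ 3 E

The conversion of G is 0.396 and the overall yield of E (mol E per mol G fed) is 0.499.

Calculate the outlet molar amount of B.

11.6 lbmol/h

Conversion of G: G consumed = 2ξ₁ = 0.396 × 367.2 → ξ₁ = 72.71 lbmol/h.
Yield of E: 3ξ₂ / 367.2 = 0.499 → ξ₂ = 61.08 lbmol/h.
Outlet amounts (n = n₀ + Σ ν·ξ):
  G: 367.2 − 2(72.71) = 221.8
  B: 0 + 1(72.71) − 1(61.08) = 11.63
  E: 0 + 3(61.08) = 183.2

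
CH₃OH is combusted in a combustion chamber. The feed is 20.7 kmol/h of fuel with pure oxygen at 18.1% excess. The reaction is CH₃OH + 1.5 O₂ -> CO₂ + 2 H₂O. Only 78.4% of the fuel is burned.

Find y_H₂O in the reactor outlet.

0.496

Stoichiometric O₂ = 1.5 × 20.7 = 31.05 kmol/h; O₂ fed = 31.05 × 1.181 = 36.67 kmol/h.
Fuel reacted = 0.784 × 20.7 → ξ = 16.23 kmol/h.
Outlet (n = n₀ + ν ξ):
  CH₃OH: 20.7 − 1(16.23) = 4.471
  O₂: 36.67 − 1.5(16.23) = 12.33
  CO₂: 0 + 1(16.23) = 16.23
  H₂O: 0 + 2(16.23) = 32.46
Total out = 65.48 kmol/h; y_H₂O = 32.46 / 65.48 = 0.4957.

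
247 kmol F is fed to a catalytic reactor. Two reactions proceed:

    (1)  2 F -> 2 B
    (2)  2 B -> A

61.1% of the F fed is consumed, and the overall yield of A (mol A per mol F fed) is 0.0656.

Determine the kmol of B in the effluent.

119 kmol

Conversion of F: F consumed = 2ξ₁ = 0.611 × 247 → ξ₁ = 75.46 kmol.
Yield of A: 1ξ₂ / 247 = 0.0656 → ξ₂ = 16.2 kmol.
Outlet amounts (n = n₀ + Σ ν·ξ):
  F: 247 − 2(75.46) = 96.08
  B: 0 + 2(75.46) − 2(16.2) = 118.5
  A: 0 + 1(16.2) = 16.2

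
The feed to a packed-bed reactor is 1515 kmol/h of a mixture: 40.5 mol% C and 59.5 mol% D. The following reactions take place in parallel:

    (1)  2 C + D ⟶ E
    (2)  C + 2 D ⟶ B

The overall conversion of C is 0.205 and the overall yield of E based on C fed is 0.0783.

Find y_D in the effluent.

Yield of E: 1ξ₁ / 613.6 = 0.0783 → ξ₁ = 48.04 kmol/h.
Conversion of C: 2ξ₁ + 1ξ₂ = 0.205 × 613.6 = 125.8 → ξ₂ = 29.7 kmol/h.
Outlet amounts (n = n₀ + Σ ν·ξ):
  C: 613.6 − 2(48.04) − 1(29.7) = 487.8
  D: 901.4 − 1(48.04) − 2(29.7) = 794
  E: 0 + 1(48.04) = 48.04
  B: 0 + 1(29.7) = 29.7
Total out = 1360 kmol/h; y_D = 794 / 1360 = 0.584.

0.584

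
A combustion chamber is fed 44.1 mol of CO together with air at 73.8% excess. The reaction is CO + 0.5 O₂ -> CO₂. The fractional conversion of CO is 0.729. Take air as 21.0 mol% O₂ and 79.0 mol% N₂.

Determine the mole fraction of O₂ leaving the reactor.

Stoichiometric O₂ = 0.5 × 44.1 = 22.05 mol; O₂ fed = 22.05 × 1.738 = 38.32 mol.
N₂ fed = 38.32 × 79/21 = 144.2 mol.
Fuel reacted = 0.729 × 44.1 → ξ = 32.15 mol.
Outlet (n = n₀ + ν ξ):
  CO: 44.1 − 1(32.15) = 11.95
  O₂: 38.32 − 0.5(32.15) = 22.25
  N₂: 144.2 (inert)
  CO₂: 0 + 1(32.15) = 32.15
Total out = 210.5 mol; y_O₂ = 22.25 / 210.5 = 0.1057.

0.106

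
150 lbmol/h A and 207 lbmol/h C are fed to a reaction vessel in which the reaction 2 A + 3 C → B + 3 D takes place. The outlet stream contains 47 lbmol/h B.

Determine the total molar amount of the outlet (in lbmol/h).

For B: n = n₀ + 1ξ → 47 = 0 + 1ξ, giving ξ = 47 lbmol/h.
Outlet amounts (n = n₀ + ν ξ):
  A: 150 − 2(47) = 56
  C: 207 − 3(47) = 66
  B: 0 + 1(47) = 47
  D: 0 + 3(47) = 141
Total out = 56 + 66 + 47 + 141 = 310 lbmol/h.

310 lbmol/h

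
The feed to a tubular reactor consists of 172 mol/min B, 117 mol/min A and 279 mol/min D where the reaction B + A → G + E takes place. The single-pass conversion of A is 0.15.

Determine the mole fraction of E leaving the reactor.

0.0309

A reacted = 0.15 × 117 = 17.55 mol/min; ν_A = −1, so ξ = 17.55/1 = 17.55 mol/min.
Outlet amounts (n = n₀ + ν ξ):
  B: 172 − 1(17.55) = 154.4
  A: 117 − 1(17.55) = 99.45
  G: 0 + 1(17.55) = 17.55
  E: 0 + 1(17.55) = 17.55
  D: 279 (inert)
Total out = 568 mol/min; y_E = 17.55 / 568 = 0.0309.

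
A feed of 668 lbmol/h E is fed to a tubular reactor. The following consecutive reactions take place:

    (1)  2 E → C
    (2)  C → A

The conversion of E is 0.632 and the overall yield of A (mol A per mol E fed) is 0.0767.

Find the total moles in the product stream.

Conversion of E: E consumed = 2ξ₁ = 0.632 × 668 → ξ₁ = 211.1 lbmol/h.
Yield of A: 1ξ₂ / 668 = 0.0767 → ξ₂ = 51.24 lbmol/h.
Outlet amounts (n = n₀ + Σ ν·ξ):
  E: 668 − 2(211.1) = 245.8
  C: 0 + 1(211.1) − 1(51.24) = 159.9
  A: 0 + 1(51.24) = 51.24
Total out = 245.8 + 159.9 + 51.24 = 456.9 lbmol/h.

457 lbmol/h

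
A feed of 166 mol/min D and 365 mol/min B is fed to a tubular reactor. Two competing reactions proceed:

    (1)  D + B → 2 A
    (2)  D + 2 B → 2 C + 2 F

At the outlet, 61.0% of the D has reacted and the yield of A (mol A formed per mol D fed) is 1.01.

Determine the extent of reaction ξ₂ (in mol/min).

Yield of A: 2ξ₁ / 166 = 1.01 → ξ₁ = 83.83 mol/min.
Conversion of D: 1ξ₁ + 1ξ₂ = 0.61 × 166 = 101.3 → ξ₂ = 17.43 mol/min.
Outlet amounts (n = n₀ + Σ ν·ξ):
  D: 166 − 1(83.83) − 1(17.43) = 64.74
  B: 365 − 1(83.83) − 2(17.43) = 246.3
  A: 0 + 2(83.83) = 167.7
  C: 0 + 2(17.43) = 34.86
  F: 0 + 2(17.43) = 34.86

ξ₂ = 17.4 mol/min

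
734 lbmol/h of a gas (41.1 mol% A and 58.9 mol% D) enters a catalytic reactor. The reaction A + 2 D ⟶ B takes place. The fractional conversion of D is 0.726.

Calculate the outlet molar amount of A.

D reacted = 0.726 × 432.3 = 313.9 lbmol/h; ν_D = −2, so ξ = 313.9/2 = 156.9 lbmol/h.
Outlet amounts (n = n₀ + ν ξ):
  A: 301.7 − 1(156.9) = 144.7
  D: 432.3 − 2(156.9) = 118.5
  B: 0 + 1(156.9) = 156.9

145 lbmol/h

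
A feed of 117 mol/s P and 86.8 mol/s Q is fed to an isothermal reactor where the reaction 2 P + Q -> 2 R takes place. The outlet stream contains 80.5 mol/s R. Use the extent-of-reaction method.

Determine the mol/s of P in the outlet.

For R: n = n₀ + 2ξ → 80.5 = 0 + 2ξ, giving ξ = 40.25 mol/s.
Outlet amounts (n = n₀ + ν ξ):
  P: 117 − 2(40.25) = 36.5
  Q: 86.8 − 1(40.25) = 46.55
  R: 0 + 2(40.25) = 80.5

36.5 mol/s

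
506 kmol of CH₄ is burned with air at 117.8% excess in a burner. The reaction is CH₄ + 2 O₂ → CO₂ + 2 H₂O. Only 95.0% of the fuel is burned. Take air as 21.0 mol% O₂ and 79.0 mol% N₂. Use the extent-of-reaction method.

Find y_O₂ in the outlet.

Stoichiometric O₂ = 2 × 506 = 1012 kmol; O₂ fed = 1012 × 2.178 = 2204 kmol.
N₂ fed = 2204 × 79/21 = 8292 kmol.
Fuel reacted = 0.95 × 506 → ξ = 480.7 kmol.
Outlet (n = n₀ + ν ξ):
  CH₄: 506 − 1(480.7) = 25.3
  O₂: 2204 − 2(480.7) = 1243
  N₂: 8292 (inert)
  CO₂: 0 + 1(480.7) = 480.7
  H₂O: 0 + 2(480.7) = 961.4
Total out = 11000 kmol; y_O₂ = 1243 / 11000 = 0.113.

0.113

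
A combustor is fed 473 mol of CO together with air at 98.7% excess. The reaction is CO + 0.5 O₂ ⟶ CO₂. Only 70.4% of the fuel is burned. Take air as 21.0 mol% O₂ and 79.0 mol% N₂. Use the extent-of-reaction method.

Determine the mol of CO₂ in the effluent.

333 mol

Stoichiometric O₂ = 0.5 × 473 = 236.5 mol; O₂ fed = 236.5 × 1.987 = 469.9 mol.
N₂ fed = 469.9 × 79/21 = 1768 mol.
Fuel reacted = 0.704 × 473 → ξ = 333 mol.
Outlet (n = n₀ + ν ξ):
  CO: 473 − 1(333) = 140
  O₂: 469.9 − 0.5(333) = 303.4
  N₂: 1768 (inert)
  CO₂: 0 + 1(333) = 333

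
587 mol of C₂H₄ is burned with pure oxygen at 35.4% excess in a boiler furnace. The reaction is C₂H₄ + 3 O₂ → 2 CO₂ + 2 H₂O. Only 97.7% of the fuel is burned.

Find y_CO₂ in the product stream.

0.386

Stoichiometric O₂ = 3 × 587 = 1761 mol; O₂ fed = 1761 × 1.354 = 2384 mol.
Fuel reacted = 0.977 × 587 → ξ = 573.5 mol.
Outlet (n = n₀ + ν ξ):
  C₂H₄: 587 − 1(573.5) = 13.5
  O₂: 2384 − 3(573.5) = 663.9
  CO₂: 0 + 2(573.5) = 1147
  H₂O: 0 + 2(573.5) = 1147
Total out = 2971 mol; y_CO₂ = 1147 / 2971 = 0.386.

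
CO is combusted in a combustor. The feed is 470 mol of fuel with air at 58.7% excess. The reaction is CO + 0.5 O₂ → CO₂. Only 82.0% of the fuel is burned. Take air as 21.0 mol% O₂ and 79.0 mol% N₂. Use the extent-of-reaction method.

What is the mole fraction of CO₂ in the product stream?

0.188

Stoichiometric O₂ = 0.5 × 470 = 235 mol; O₂ fed = 235 × 1.587 = 372.9 mol.
N₂ fed = 372.9 × 79/21 = 1403 mol.
Fuel reacted = 0.82 × 470 → ξ = 385.4 mol.
Outlet (n = n₀ + ν ξ):
  CO: 470 − 1(385.4) = 84.6
  O₂: 372.9 − 0.5(385.4) = 180.2
  N₂: 1403 (inert)
  CO₂: 0 + 1(385.4) = 385.4
Total out = 2053 mol; y_CO₂ = 385.4 / 2053 = 0.1877.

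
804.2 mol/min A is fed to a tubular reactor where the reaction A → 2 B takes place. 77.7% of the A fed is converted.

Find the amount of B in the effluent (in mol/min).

1250 mol/min

A reacted = 0.777 × 804.2 = 624.9 mol/min; ν_A = −1, so ξ = 624.9/1 = 624.9 mol/min.
Outlet amounts (n = n₀ + ν ξ):
  A: 804.2 − 1(624.9) = 179.3
  B: 0 + 2(624.9) = 1250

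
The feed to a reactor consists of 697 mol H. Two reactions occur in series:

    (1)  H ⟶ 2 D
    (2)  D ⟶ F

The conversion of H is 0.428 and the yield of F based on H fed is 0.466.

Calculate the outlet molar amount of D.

272 mol

Conversion of H: H consumed = 1ξ₁ = 0.428 × 697 → ξ₁ = 298.3 mol.
Yield of F: 1ξ₂ / 697 = 0.466 → ξ₂ = 324.8 mol.
Outlet amounts (n = n₀ + Σ ν·ξ):
  H: 697 − 1(298.3) = 398.7
  D: 0 + 2(298.3) − 1(324.8) = 271.8
  F: 0 + 1(324.8) = 324.8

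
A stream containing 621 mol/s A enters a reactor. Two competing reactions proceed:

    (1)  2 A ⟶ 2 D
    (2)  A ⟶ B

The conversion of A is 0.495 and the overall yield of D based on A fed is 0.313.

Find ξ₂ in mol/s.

Yield of D: 2ξ₁ / 621 = 0.313 → ξ₁ = 97.19 mol/s.
Conversion of A: 2ξ₁ + 1ξ₂ = 0.495 × 621 = 307.4 → ξ₂ = 113 mol/s.
Outlet amounts (n = n₀ + Σ ν·ξ):
  A: 621 − 2(97.19) − 1(113) = 313.6
  D: 0 + 2(97.19) = 194.4
  B: 0 + 1(113) = 113

ξ₂ = 113 mol/s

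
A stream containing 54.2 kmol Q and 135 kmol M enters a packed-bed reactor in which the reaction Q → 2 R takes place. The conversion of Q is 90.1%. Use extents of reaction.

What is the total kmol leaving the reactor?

238 kmol

Q reacted = 0.901 × 54.2 = 48.83 kmol; ν_Q = −1, so ξ = 48.83/1 = 48.83 kmol.
Outlet amounts (n = n₀ + ν ξ):
  Q: 54.2 − 1(48.83) = 5.366
  R: 0 + 2(48.83) = 97.67
  M: 135 (inert)
Total out = 5.366 + 97.67 + 135 = 238 kmol.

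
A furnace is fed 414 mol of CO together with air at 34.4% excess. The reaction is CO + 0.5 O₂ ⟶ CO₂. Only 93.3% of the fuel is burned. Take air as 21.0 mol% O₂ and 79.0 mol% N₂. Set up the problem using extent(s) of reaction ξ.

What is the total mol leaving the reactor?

1550 mol

Stoichiometric O₂ = 0.5 × 414 = 207 mol; O₂ fed = 207 × 1.344 = 278.2 mol.
N₂ fed = 278.2 × 79/21 = 1047 mol.
Fuel reacted = 0.933 × 414 → ξ = 386.3 mol.
Outlet (n = n₀ + ν ξ):
  CO: 414 − 1(386.3) = 27.74
  O₂: 278.2 − 0.5(386.3) = 85.08
  N₂: 1047 (inert)
  CO₂: 0 + 1(386.3) = 386.3
Total out = 27.74 + 85.08 + 1047 + 386.3 = 1546 mol.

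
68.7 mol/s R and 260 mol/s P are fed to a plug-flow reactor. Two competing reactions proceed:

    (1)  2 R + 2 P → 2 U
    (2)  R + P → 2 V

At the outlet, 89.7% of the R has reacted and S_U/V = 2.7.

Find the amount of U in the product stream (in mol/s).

52 mol/s

Conversion of R: R consumed = 0.897 × 68.7 = 61.62 mol/s = 2ξ₁ + 1ξ₂.
Selectivity: 2ξ₁ / (2ξ₂) = 2.7 → ξ₁ = 2.7 ξ₂.
Substitute: (2·2.7 + 1) ξ₂ = 61.62 → ξ₂ = 9.629 mol/s, ξ₁ = 26 mol/s.
Outlet amounts (n = n₀ + Σ ν·ξ):
  R: 68.7 − 2(26) − 1(9.629) = 7.076
  P: 260 − 2(26) − 1(9.629) = 198.4
  U: 0 + 2(26) = 52
  V: 0 + 2(9.629) = 19.26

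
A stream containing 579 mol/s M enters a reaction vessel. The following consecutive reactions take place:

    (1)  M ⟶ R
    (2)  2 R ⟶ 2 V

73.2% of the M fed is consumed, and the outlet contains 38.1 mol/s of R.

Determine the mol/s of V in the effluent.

Conversion of M: M consumed = 1ξ₁ = 0.732 × 579 → ξ₁ = 423.8 mol/s.
R balance: n_R = 0 + 1ξ₁ − 2ξ₂ = 38.1 → ξ₂ = (1·423.8 − 38.1)/2 = 192.9 mol/s.
Outlet amounts (n = n₀ + Σ ν·ξ):
  M: 579 − 1(423.8) = 155.2
  R: 0 + 1(423.8) − 2(192.9) = 38.1
  V: 0 + 2(192.9) = 385.7

386 mol/s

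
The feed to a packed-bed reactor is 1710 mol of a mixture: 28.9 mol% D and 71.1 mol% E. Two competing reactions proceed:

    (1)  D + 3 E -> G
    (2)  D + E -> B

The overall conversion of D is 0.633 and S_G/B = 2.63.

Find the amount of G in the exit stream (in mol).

Conversion of D: D consumed = 0.633 × 494.2 = 312.8 mol = 1ξ₁ + 1ξ₂.
Selectivity: 1ξ₁ / (1ξ₂) = 2.63 → ξ₁ = 2.63 ξ₂.
Substitute: (1·2.63 + 1) ξ₂ = 312.8 → ξ₂ = 86.18 mol, ξ₁ = 226.6 mol.
Outlet amounts (n = n₀ + Σ ν·ξ):
  D: 494.2 − 1(226.6) − 1(86.18) = 181.4
  E: 1216 − 3(226.6) − 1(86.18) = 449.7
  G: 0 + 1(226.6) = 226.6
  B: 0 + 1(86.18) = 86.18

227 mol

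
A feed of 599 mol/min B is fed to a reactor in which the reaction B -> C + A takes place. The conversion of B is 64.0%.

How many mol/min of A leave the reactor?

B reacted = 0.64 × 599 = 383.4 mol/min; ν_B = −1, so ξ = 383.4/1 = 383.4 mol/min.
Outlet amounts (n = n₀ + ν ξ):
  B: 599 − 1(383.4) = 215.6
  C: 0 + 1(383.4) = 383.4
  A: 0 + 1(383.4) = 383.4

383 mol/min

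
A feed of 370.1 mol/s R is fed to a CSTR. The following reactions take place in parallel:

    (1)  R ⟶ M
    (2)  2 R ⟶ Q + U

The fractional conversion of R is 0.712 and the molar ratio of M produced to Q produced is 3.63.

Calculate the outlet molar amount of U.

46.8 mol/s

Conversion of R: R consumed = 0.712 × 370.1 = 263.5 mol/s = 1ξ₁ + 2ξ₂.
Selectivity: 1ξ₁ / (1ξ₂) = 3.63 → ξ₁ = 3.63 ξ₂.
Substitute: (1·3.63 + 2) ξ₂ = 263.5 → ξ₂ = 46.8 mol/s, ξ₁ = 169.9 mol/s.
Outlet amounts (n = n₀ + Σ ν·ξ):
  R: 370.1 − 1(169.9) − 2(46.8) = 106.6
  M: 0 + 1(169.9) = 169.9
  Q: 0 + 1(46.8) = 46.8
  U: 0 + 1(46.8) = 46.8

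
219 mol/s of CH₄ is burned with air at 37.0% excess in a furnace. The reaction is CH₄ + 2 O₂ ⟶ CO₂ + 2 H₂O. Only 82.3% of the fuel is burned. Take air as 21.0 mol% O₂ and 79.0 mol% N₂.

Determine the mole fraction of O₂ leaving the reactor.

Stoichiometric O₂ = 2 × 219 = 438 mol/s; O₂ fed = 438 × 1.370 = 600.1 mol/s.
N₂ fed = 600.1 × 79/21 = 2257 mol/s.
Fuel reacted = 0.823 × 219 → ξ = 180.2 mol/s.
Outlet (n = n₀ + ν ξ):
  CH₄: 219 − 1(180.2) = 38.76
  O₂: 600.1 − 2(180.2) = 239.6
  N₂: 2257 (inert)
  CO₂: 0 + 1(180.2) = 180.2
  H₂O: 0 + 2(180.2) = 360.5
Total out = 3076 mol/s; y_O₂ = 239.6 / 3076 = 0.07788.

0.0779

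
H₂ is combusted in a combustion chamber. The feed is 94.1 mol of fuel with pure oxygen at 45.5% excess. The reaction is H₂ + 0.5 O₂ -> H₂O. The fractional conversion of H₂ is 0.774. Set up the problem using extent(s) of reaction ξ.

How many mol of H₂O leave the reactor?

72.8 mol

Stoichiometric O₂ = 0.5 × 94.1 = 47.05 mol; O₂ fed = 47.05 × 1.455 = 68.46 mol.
Fuel reacted = 0.774 × 94.1 → ξ = 72.83 mol.
Outlet (n = n₀ + ν ξ):
  H₂: 94.1 − 1(72.83) = 21.27
  O₂: 68.46 − 0.5(72.83) = 32.04
  H₂O: 0 + 1(72.83) = 72.83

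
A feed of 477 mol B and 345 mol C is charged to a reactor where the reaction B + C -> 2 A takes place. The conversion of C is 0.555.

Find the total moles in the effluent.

C reacted = 0.555 × 345 = 191.5 mol; ν_C = −1, so ξ = 191.5/1 = 191.5 mol.
Outlet amounts (n = n₀ + ν ξ):
  B: 477 − 1(191.5) = 285.5
  C: 345 − 1(191.5) = 153.5
  A: 0 + 2(191.5) = 383
Total out = 285.5 + 153.5 + 383 = 822 mol.

822 mol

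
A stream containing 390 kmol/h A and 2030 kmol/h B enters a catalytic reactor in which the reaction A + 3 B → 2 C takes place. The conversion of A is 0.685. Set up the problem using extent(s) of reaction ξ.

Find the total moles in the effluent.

A reacted = 0.685 × 390 = 267.2 kmol/h; ν_A = −1, so ξ = 267.2/1 = 267.2 kmol/h.
Outlet amounts (n = n₀ + ν ξ):
  A: 390 − 1(267.2) = 122.8
  B: 2030 − 3(267.2) = 1229
  C: 0 + 2(267.2) = 534.3
Total out = 122.8 + 1229 + 534.3 = 1886 kmol/h.

1890 kmol/h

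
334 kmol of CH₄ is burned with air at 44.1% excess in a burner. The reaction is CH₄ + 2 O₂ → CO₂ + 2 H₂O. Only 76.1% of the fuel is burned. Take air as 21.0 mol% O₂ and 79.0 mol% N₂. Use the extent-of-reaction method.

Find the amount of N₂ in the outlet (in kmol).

Stoichiometric O₂ = 2 × 334 = 668 kmol; O₂ fed = 668 × 1.441 = 962.6 kmol.
N₂ fed = 962.6 × 79/21 = 3621 kmol.
Fuel reacted = 0.761 × 334 → ξ = 254.2 kmol.
Outlet (n = n₀ + ν ξ):
  CH₄: 334 − 1(254.2) = 79.83
  O₂: 962.6 − 2(254.2) = 454.2
  N₂: 3621 (inert)
  CO₂: 0 + 1(254.2) = 254.2
  H₂O: 0 + 2(254.2) = 508.3

3620 kmol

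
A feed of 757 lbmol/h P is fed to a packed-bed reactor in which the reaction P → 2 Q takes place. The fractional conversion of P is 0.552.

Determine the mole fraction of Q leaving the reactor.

P reacted = 0.552 × 757 = 417.9 lbmol/h; ν_P = −1, so ξ = 417.9/1 = 417.9 lbmol/h.
Outlet amounts (n = n₀ + ν ξ):
  P: 757 − 1(417.9) = 339.1
  Q: 0 + 2(417.9) = 835.7
Total out = 1175 lbmol/h; y_Q = 835.7 / 1175 = 0.7113.

0.711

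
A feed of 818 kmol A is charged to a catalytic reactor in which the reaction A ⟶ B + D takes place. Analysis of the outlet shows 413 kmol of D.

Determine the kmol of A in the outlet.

405 kmol

For D: n = n₀ + 1ξ → 413 = 0 + 1ξ, giving ξ = 413 kmol.
Outlet amounts (n = n₀ + ν ξ):
  A: 818 − 1(413) = 405
  B: 0 + 1(413) = 413
  D: 0 + 1(413) = 413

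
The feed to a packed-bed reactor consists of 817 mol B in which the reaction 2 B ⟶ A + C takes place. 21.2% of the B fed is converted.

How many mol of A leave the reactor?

86.6 mol

B reacted = 0.212 × 817 = 173.2 mol; ν_B = −2, so ξ = 173.2/2 = 86.6 mol.
Outlet amounts (n = n₀ + ν ξ):
  B: 817 − 2(86.6) = 643.8
  A: 0 + 1(86.6) = 86.6
  C: 0 + 1(86.6) = 86.6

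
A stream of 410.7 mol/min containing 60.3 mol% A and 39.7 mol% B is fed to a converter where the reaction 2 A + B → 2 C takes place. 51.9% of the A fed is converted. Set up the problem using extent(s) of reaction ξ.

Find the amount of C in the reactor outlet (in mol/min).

A reacted = 0.519 × 247.7 = 128.5 mol/min; ν_A = −2, so ξ = 128.5/2 = 64.27 mol/min.
Outlet amounts (n = n₀ + ν ξ):
  A: 247.7 − 2(64.27) = 119.1
  B: 163 − 1(64.27) = 98.78
  C: 0 + 2(64.27) = 128.5

129 mol/min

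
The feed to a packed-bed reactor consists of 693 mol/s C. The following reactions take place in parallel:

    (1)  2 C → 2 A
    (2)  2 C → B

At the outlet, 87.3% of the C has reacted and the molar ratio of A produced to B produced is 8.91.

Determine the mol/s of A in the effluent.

Conversion of C: C consumed = 0.873 × 693 = 605 mol/s = 2ξ₁ + 2ξ₂.
Selectivity: 2ξ₁ / (1ξ₂) = 8.91 → ξ₁ = 4.455 ξ₂.
Substitute: (2·4.455 + 2) ξ₂ = 605 → ξ₂ = 55.45 mol/s, ξ₁ = 247 mol/s.
Outlet amounts (n = n₀ + Σ ν·ξ):
  C: 693 − 2(247) − 2(55.45) = 88.01
  A: 0 + 2(247) = 494.1
  B: 0 + 1(55.45) = 55.45

494 mol/s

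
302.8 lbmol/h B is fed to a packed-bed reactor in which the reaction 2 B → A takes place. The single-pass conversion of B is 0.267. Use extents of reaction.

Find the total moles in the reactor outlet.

262 lbmol/h

B reacted = 0.267 × 302.8 = 80.85 lbmol/h; ν_B = −2, so ξ = 80.85/2 = 40.42 lbmol/h.
Outlet amounts (n = n₀ + ν ξ):
  B: 302.8 − 2(40.42) = 222
  A: 0 + 1(40.42) = 40.42
Total out = 222 + 40.42 = 262.4 lbmol/h.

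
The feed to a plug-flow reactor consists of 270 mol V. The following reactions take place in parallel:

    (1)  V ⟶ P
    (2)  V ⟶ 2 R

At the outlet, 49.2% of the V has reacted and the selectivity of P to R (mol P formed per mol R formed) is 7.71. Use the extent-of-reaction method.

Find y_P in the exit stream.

0.449

Conversion of V: V consumed = 0.492 × 270 = 132.8 mol = 1ξ₁ + 1ξ₂.
Selectivity: 1ξ₁ / (2ξ₂) = 7.71 → ξ₁ = 15.42 ξ₂.
Substitute: (1·15.42 + 1) ξ₂ = 132.8 → ξ₂ = 8.09 mol, ξ₁ = 124.7 mol.
Outlet amounts (n = n₀ + Σ ν·ξ):
  V: 270 − 1(124.7) − 1(8.09) = 137.2
  P: 0 + 1(124.7) = 124.7
  R: 0 + 2(8.09) = 16.18
Total out = 278.1 mol; y_P = 124.7 / 278.1 = 0.4486.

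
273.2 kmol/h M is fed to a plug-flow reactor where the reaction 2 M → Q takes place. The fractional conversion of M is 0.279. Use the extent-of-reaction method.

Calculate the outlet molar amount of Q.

M reacted = 0.279 × 273.2 = 76.22 kmol/h; ν_M = −2, so ξ = 76.22/2 = 38.11 kmol/h.
Outlet amounts (n = n₀ + ν ξ):
  M: 273.2 − 2(38.11) = 197
  Q: 0 + 1(38.11) = 38.11

38.1 kmol/h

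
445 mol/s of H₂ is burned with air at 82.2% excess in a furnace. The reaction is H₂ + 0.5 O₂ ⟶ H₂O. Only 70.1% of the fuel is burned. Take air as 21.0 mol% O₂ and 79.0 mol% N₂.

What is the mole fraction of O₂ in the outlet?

Stoichiometric O₂ = 0.5 × 445 = 222.5 mol/s; O₂ fed = 222.5 × 1.822 = 405.4 mol/s.
N₂ fed = 405.4 × 79/21 = 1525 mol/s.
Fuel reacted = 0.701 × 445 → ξ = 311.9 mol/s.
Outlet (n = n₀ + ν ξ):
  H₂: 445 − 1(311.9) = 133.1
  O₂: 405.4 − 0.5(311.9) = 249.4
  N₂: 1525 (inert)
  H₂O: 0 + 1(311.9) = 311.9
Total out = 2219 mol/s; y_O₂ = 249.4 / 2219 = 0.1124.

0.112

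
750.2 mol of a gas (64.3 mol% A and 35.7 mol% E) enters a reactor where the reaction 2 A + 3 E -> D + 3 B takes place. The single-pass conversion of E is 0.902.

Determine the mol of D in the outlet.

80.5 mol

E reacted = 0.902 × 267.8 = 241.6 mol; ν_E = −3, so ξ = 241.6/3 = 80.52 mol.
Outlet amounts (n = n₀ + ν ξ):
  A: 482.4 − 2(80.52) = 321.3
  E: 267.8 − 3(80.52) = 26.25
  D: 0 + 1(80.52) = 80.52
  B: 0 + 3(80.52) = 241.6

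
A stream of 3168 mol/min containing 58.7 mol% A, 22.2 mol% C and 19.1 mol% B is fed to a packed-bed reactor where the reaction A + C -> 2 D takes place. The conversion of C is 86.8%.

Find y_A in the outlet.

C reacted = 0.868 × 703.3 = 610.5 mol/min; ν_C = −1, so ξ = 610.5/1 = 610.5 mol/min.
Outlet amounts (n = n₀ + ν ξ):
  A: 1860 − 1(610.5) = 1249
  C: 703.3 − 1(610.5) = 92.84
  D: 0 + 2(610.5) = 1221
  B: 605.1 (inert)
Total out = 3168 mol/min; y_A = 1249 / 3168 = 0.3943.

0.394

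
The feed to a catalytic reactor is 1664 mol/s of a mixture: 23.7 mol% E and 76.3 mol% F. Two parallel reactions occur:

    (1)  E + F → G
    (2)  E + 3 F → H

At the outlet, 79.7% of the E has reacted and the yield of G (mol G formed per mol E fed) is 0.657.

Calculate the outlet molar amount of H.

Yield of G: 1ξ₁ / 394.4 = 0.657 → ξ₁ = 259.1 mol/s.
Conversion of E: 1ξ₁ + 1ξ₂ = 0.797 × 394.4 = 314.3 → ξ₂ = 55.21 mol/s.
Outlet amounts (n = n₀ + Σ ν·ξ):
  E: 394.4 − 1(259.1) − 1(55.21) = 80.06
  F: 1270 − 1(259.1) − 3(55.21) = 844.9
  G: 0 + 1(259.1) = 259.1
  H: 0 + 1(55.21) = 55.21

55.2 mol/s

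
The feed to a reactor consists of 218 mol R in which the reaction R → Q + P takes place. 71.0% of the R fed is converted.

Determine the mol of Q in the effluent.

R reacted = 0.71 × 218 = 154.8 mol; ν_R = −1, so ξ = 154.8/1 = 154.8 mol.
Outlet amounts (n = n₀ + ν ξ):
  R: 218 − 1(154.8) = 63.22
  Q: 0 + 1(154.8) = 154.8
  P: 0 + 1(154.8) = 154.8

155 mol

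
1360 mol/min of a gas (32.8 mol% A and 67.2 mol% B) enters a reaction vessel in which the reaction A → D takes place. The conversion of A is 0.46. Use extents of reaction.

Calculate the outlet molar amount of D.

A reacted = 0.46 × 446.1 = 205.2 mol/min; ν_A = −1, so ξ = 205.2/1 = 205.2 mol/min.
Outlet amounts (n = n₀ + ν ξ):
  A: 446.1 − 1(205.2) = 240.9
  D: 0 + 1(205.2) = 205.2
  B: 913.9 (inert)

205 mol/min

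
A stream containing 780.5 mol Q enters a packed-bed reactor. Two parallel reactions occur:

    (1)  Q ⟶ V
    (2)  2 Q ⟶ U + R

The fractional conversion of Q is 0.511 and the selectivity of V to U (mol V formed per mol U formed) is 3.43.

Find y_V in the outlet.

0.323

Conversion of Q: Q consumed = 0.511 × 780.5 = 398.8 mol = 1ξ₁ + 2ξ₂.
Selectivity: 1ξ₁ / (1ξ₂) = 3.43 → ξ₁ = 3.43 ξ₂.
Substitute: (1·3.43 + 2) ξ₂ = 398.8 → ξ₂ = 73.45 mol, ξ₁ = 251.9 mol.
Outlet amounts (n = n₀ + Σ ν·ξ):
  Q: 780.5 − 1(251.9) − 2(73.45) = 381.7
  V: 0 + 1(251.9) = 251.9
  U: 0 + 1(73.45) = 73.45
  R: 0 + 1(73.45) = 73.45
Total out = 780.5 mol; y_V = 251.9 / 780.5 = 0.3228.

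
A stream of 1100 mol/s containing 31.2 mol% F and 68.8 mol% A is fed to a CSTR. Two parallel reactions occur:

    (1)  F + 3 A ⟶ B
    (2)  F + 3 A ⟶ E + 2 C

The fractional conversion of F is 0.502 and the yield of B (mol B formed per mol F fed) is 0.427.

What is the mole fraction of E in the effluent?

Yield of B: 1ξ₁ / 343.2 = 0.427 → ξ₁ = 146.5 mol/s.
Conversion of F: 1ξ₁ + 1ξ₂ = 0.502 × 343.2 = 172.3 → ξ₂ = 25.74 mol/s.
Outlet amounts (n = n₀ + Σ ν·ξ):
  F: 343.2 − 1(146.5) − 1(25.74) = 170.9
  A: 756.8 − 3(146.5) − 3(25.74) = 239.9
  B: 0 + 1(146.5) = 146.5
  E: 0 + 1(25.74) = 25.74
  C: 0 + 2(25.74) = 51.48
Total out = 634.6 mol/s; y_E = 25.74 / 634.6 = 0.04056.

0.0406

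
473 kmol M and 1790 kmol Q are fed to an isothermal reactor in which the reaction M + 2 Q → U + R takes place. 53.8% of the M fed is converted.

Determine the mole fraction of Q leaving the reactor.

M reacted = 0.538 × 473 = 254.5 kmol; ν_M = −1, so ξ = 254.5/1 = 254.5 kmol.
Outlet amounts (n = n₀ + ν ξ):
  M: 473 − 1(254.5) = 218.5
  Q: 1790 − 2(254.5) = 1281
  U: 0 + 1(254.5) = 254.5
  R: 0 + 1(254.5) = 254.5
Total out = 2009 kmol; y_Q = 1281 / 2009 = 0.6378.

0.638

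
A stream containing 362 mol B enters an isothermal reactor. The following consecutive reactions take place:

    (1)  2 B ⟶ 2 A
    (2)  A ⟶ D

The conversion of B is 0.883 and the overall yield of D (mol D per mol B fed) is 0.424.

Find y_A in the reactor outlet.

0.459

Conversion of B: B consumed = 2ξ₁ = 0.883 × 362 → ξ₁ = 159.8 mol.
Yield of D: 1ξ₂ / 362 = 0.424 → ξ₂ = 153.5 mol.
Outlet amounts (n = n₀ + Σ ν·ξ):
  B: 362 − 2(159.8) = 42.35
  A: 0 + 2(159.8) − 1(153.5) = 166.2
  D: 0 + 1(153.5) = 153.5
Total out = 362 mol; y_A = 166.2 / 362 = 0.459.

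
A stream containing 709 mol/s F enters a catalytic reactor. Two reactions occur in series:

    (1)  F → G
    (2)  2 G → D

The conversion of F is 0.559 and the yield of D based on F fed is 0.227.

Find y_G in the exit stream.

Conversion of F: F consumed = 1ξ₁ = 0.559 × 709 → ξ₁ = 396.3 mol/s.
Yield of D: 1ξ₂ / 709 = 0.227 → ξ₂ = 160.9 mol/s.
Outlet amounts (n = n₀ + Σ ν·ξ):
  F: 709 − 1(396.3) = 312.7
  G: 0 + 1(396.3) − 2(160.9) = 74.44
  D: 0 + 1(160.9) = 160.9
Total out = 548.1 mol/s; y_G = 74.44 / 548.1 = 0.1358.

0.136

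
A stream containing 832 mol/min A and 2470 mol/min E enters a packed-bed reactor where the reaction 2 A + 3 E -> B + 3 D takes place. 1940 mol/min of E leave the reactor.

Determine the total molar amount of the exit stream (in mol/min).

3130 mol/min

For E: n = n₀ − 3ξ → 1940 = 2470 − 3ξ, giving ξ = 176.7 mol/min.
Outlet amounts (n = n₀ + ν ξ):
  A: 832 − 2(176.7) = 478.7
  E: 2470 − 3(176.7) = 1940
  B: 0 + 1(176.7) = 176.7
  D: 0 + 3(176.7) = 530
Total out = 478.7 + 1940 + 176.7 + 530 = 3125 mol/min.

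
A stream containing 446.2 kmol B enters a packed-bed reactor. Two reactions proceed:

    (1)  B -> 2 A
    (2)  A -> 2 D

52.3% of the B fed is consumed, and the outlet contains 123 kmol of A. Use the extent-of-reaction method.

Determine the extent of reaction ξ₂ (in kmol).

Conversion of B: B consumed = 1ξ₁ = 0.523 × 446.2 → ξ₁ = 233.4 kmol.
A balance: n_A = 0 + 2ξ₁ − 1ξ₂ = 123 → ξ₂ = (2·233.4 − 123)/1 = 343.7 kmol.
Outlet amounts (n = n₀ + Σ ν·ξ):
  B: 446.2 − 1(233.4) = 212.8
  A: 0 + 2(233.4) − 1(343.7) = 123
  D: 0 + 2(343.7) = 687.5

ξ₂ = 344 kmol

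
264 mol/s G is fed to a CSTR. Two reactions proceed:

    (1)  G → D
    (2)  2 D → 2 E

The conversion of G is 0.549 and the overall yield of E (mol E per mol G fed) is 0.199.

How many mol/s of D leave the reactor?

92.4 mol/s

Conversion of G: G consumed = 1ξ₁ = 0.549 × 264 → ξ₁ = 144.9 mol/s.
Yield of E: 2ξ₂ / 264 = 0.199 → ξ₂ = 26.27 mol/s.
Outlet amounts (n = n₀ + Σ ν·ξ):
  G: 264 − 1(144.9) = 119.1
  D: 0 + 1(144.9) − 2(26.27) = 92.4
  E: 0 + 2(26.27) = 52.54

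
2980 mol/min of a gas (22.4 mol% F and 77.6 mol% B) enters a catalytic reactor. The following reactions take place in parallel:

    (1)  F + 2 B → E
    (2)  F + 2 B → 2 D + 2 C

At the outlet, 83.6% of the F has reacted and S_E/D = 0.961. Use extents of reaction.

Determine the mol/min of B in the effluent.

1200 mol/min

Conversion of F: F consumed = 0.836 × 667.5 = 558 mol/min = 1ξ₁ + 1ξ₂.
Selectivity: 1ξ₁ / (2ξ₂) = 0.961 → ξ₁ = 1.922 ξ₂.
Substitute: (1·1.922 + 1) ξ₂ = 558 → ξ₂ = 191 mol/min, ξ₁ = 367.1 mol/min.
Outlet amounts (n = n₀ + Σ ν·ξ):
  F: 667.5 − 1(367.1) − 1(191) = 109.5
  B: 2312 − 2(367.1) − 2(191) = 1196
  E: 0 + 1(367.1) = 367.1
  D: 0 + 2(191) = 382
  C: 0 + 2(191) = 382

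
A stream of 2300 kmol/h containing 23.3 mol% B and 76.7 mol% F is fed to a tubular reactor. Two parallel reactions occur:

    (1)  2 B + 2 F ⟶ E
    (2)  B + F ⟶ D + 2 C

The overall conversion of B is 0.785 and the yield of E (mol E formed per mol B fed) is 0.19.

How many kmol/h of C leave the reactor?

434 kmol/h

Yield of E: 1ξ₁ / 535.9 = 0.19 → ξ₁ = 101.8 kmol/h.
Conversion of B: 2ξ₁ + 1ξ₂ = 0.785 × 535.9 = 420.7 → ξ₂ = 217 kmol/h.
Outlet amounts (n = n₀ + Σ ν·ξ):
  B: 535.9 − 2(101.8) − 1(217) = 115.2
  F: 1764 − 2(101.8) − 1(217) = 1343
  E: 0 + 1(101.8) = 101.8
  D: 0 + 1(217) = 217
  C: 0 + 2(217) = 434.1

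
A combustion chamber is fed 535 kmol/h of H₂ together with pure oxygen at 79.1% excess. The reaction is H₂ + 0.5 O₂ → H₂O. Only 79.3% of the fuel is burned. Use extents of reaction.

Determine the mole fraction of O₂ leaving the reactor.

Stoichiometric O₂ = 0.5 × 535 = 267.5 kmol/h; O₂ fed = 267.5 × 1.791 = 479.1 kmol/h.
Fuel reacted = 0.793 × 535 → ξ = 424.3 kmol/h.
Outlet (n = n₀ + ν ξ):
  H₂: 535 − 1(424.3) = 110.7
  O₂: 479.1 − 0.5(424.3) = 267
  H₂O: 0 + 1(424.3) = 424.3
Total out = 802 kmol/h; y_O₂ = 267 / 802 = 0.3329.

0.333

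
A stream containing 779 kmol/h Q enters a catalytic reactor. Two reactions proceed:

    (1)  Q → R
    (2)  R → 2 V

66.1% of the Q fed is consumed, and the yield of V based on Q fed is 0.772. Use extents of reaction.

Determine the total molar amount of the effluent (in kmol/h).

Conversion of Q: Q consumed = 1ξ₁ = 0.661 × 779 → ξ₁ = 514.9 kmol/h.
Yield of V: 2ξ₂ / 779 = 0.772 → ξ₂ = 300.7 kmol/h.
Outlet amounts (n = n₀ + Σ ν·ξ):
  Q: 779 − 1(514.9) = 264.1
  R: 0 + 1(514.9) − 1(300.7) = 214.2
  V: 0 + 2(300.7) = 601.4
Total out = 264.1 + 214.2 + 601.4 = 1080 kmol/h.

1080 kmol/h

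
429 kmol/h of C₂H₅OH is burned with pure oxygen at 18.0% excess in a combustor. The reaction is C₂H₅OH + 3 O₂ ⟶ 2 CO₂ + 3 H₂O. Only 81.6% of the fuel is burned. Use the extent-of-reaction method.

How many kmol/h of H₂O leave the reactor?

Stoichiometric O₂ = 3 × 429 = 1287 kmol/h; O₂ fed = 1287 × 1.180 = 1519 kmol/h.
Fuel reacted = 0.816 × 429 → ξ = 350.1 kmol/h.
Outlet (n = n₀ + ν ξ):
  C₂H₅OH: 429 − 1(350.1) = 78.94
  O₂: 1519 − 3(350.1) = 468.5
  CO₂: 0 + 2(350.1) = 700.1
  H₂O: 0 + 3(350.1) = 1050

1050 kmol/h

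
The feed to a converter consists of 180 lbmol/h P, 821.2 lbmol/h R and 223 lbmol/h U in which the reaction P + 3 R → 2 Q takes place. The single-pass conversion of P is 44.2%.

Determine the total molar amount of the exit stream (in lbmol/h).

P reacted = 0.442 × 180 = 79.56 lbmol/h; ν_P = −1, so ξ = 79.56/1 = 79.56 lbmol/h.
Outlet amounts (n = n₀ + ν ξ):
  P: 180 − 1(79.56) = 100.4
  R: 821.2 − 3(79.56) = 582.5
  Q: 0 + 2(79.56) = 159.1
  U: 223 (inert)
Total out = 100.4 + 582.5 + 159.1 + 223 = 1065 lbmol/h.

1070 lbmol/h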